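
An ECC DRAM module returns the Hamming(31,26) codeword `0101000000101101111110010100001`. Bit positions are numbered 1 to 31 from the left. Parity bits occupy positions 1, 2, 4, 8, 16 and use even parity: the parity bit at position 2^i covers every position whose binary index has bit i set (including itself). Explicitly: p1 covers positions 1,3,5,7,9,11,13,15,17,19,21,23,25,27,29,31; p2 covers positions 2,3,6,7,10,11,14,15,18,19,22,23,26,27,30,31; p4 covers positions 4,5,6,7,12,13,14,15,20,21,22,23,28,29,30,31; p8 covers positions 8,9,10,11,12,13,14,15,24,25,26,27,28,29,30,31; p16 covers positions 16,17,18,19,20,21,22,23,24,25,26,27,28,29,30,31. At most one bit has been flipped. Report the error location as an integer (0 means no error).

s1: b1⊕b3⊕b5⊕b7⊕b9⊕b11⊕b13⊕b15⊕b17⊕b19⊕b21⊕b23⊕b25⊕b27⊕b29⊕b31 = 0⊕0⊕0⊕0⊕0⊕1⊕1⊕0⊕1⊕1⊕1⊕0⊕0⊕0⊕0⊕1 = 0
s2: b2⊕b3⊕b6⊕b7⊕b10⊕b11⊕b14⊕b15⊕b18⊕b19⊕b22⊕b23⊕b26⊕b27⊕b30⊕b31 = 1⊕0⊕0⊕0⊕0⊕1⊕1⊕0⊕1⊕1⊕0⊕0⊕1⊕0⊕0⊕1 = 1
s4: b4⊕b5⊕b6⊕b7⊕b12⊕b13⊕b14⊕b15⊕b20⊕b21⊕b22⊕b23⊕b28⊕b29⊕b30⊕b31 = 1⊕0⊕0⊕0⊕0⊕1⊕1⊕0⊕1⊕1⊕0⊕0⊕0⊕0⊕0⊕1 = 0
s8: b8⊕b9⊕b10⊕b11⊕b12⊕b13⊕b14⊕b15⊕b24⊕b25⊕b26⊕b27⊕b28⊕b29⊕b30⊕b31 = 0⊕0⊕0⊕1⊕0⊕1⊕1⊕0⊕1⊕0⊕1⊕0⊕0⊕0⊕0⊕1 = 0
s16: b16⊕b17⊕b18⊕b19⊕b20⊕b21⊕b22⊕b23⊕b24⊕b25⊕b26⊕b27⊕b28⊕b29⊕b30⊕b31 = 1⊕1⊕1⊕1⊕1⊕1⊕0⊕0⊕1⊕0⊕1⊕0⊕0⊕0⊕0⊕1 = 1
Syndrome (s16...s1) = 10010 → position 18.

18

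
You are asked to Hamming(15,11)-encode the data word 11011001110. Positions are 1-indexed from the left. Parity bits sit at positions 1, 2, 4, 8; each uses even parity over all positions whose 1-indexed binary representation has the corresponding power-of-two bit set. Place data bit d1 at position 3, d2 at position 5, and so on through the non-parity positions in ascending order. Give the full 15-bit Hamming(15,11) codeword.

111110101001110

Place data bits at non-power-of-two positions: b3=1, b5=1, b6=0, b7=1, b9=1, b10=0, b11=0, b12=1, b13=1, b14=1, b15=0.
p1 = XOR of data positions {3,5,7,9,11,13,15} = 1⊕1⊕1⊕1⊕0⊕1⊕0 = 1
p2 = XOR of data positions {3,6,7,10,11,14,15} = 1⊕0⊕1⊕0⊕0⊕1⊕0 = 1
p4 = XOR of data positions {5,6,7,12,13,14,15} = 1⊕0⊕1⊕1⊕1⊕1⊕0 = 1
p8 = XOR of data positions {9,10,11,12,13,14,15} = 1⊕0⊕0⊕1⊕1⊕1⊕0 = 0
Codeword b1..b15 = 111110101001110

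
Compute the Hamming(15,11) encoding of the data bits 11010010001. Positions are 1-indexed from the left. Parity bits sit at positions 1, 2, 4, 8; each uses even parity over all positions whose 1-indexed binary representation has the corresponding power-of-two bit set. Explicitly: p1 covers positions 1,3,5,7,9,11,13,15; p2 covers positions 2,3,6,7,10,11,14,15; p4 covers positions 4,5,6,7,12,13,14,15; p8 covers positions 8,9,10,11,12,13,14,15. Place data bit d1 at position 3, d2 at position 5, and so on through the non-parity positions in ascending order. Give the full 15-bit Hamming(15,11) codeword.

101110100010001

Place data bits at non-power-of-two positions: b3=1, b5=1, b6=0, b7=1, b9=0, b10=0, b11=1, b12=0, b13=0, b14=0, b15=1.
p1 = XOR of data positions {3,5,7,9,11,13,15} = 1⊕1⊕1⊕0⊕1⊕0⊕1 = 1
p2 = XOR of data positions {3,6,7,10,11,14,15} = 1⊕0⊕1⊕0⊕1⊕0⊕1 = 0
p4 = XOR of data positions {5,6,7,12,13,14,15} = 1⊕0⊕1⊕0⊕0⊕0⊕1 = 1
p8 = XOR of data positions {9,10,11,12,13,14,15} = 0⊕0⊕1⊕0⊕0⊕0⊕1 = 0
Codeword b1..b15 = 101110100010001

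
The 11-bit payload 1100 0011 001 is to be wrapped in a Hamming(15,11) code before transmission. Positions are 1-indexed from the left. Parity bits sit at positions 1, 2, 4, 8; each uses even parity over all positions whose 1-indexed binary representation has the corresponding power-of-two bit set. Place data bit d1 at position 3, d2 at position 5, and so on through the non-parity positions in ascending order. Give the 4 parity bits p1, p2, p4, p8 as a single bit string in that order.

Place data bits at non-power-of-two positions: b3=1, b5=1, b6=0, b7=0, b9=0, b10=0, b11=1, b12=1, b13=0, b14=0, b15=1.
p1 = XOR of data positions {3,5,7,9,11,13,15} = 1⊕1⊕0⊕0⊕1⊕0⊕1 = 0
p2 = XOR of data positions {3,6,7,10,11,14,15} = 1⊕0⊕0⊕0⊕1⊕0⊕1 = 1
p4 = XOR of data positions {5,6,7,12,13,14,15} = 1⊕0⊕0⊕1⊕0⊕0⊕1 = 1
p8 = XOR of data positions {9,10,11,12,13,14,15} = 0⊕0⊕1⊕1⊕0⊕0⊕1 = 1
Parity bits p1,p2,p4,p8 = 0111

0111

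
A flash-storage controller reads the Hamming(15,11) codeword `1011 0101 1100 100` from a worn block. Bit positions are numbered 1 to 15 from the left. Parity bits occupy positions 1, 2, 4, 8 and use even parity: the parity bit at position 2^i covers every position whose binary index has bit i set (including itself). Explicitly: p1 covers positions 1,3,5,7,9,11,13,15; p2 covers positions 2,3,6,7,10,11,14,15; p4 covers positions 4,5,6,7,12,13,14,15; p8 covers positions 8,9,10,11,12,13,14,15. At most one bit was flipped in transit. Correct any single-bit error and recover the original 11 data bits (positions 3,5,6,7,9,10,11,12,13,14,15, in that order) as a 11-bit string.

10001100100

s1: b1⊕b3⊕b5⊕b7⊕b9⊕b11⊕b13⊕b15 = 1⊕1⊕0⊕0⊕1⊕0⊕1⊕0 = 0
s2: b2⊕b3⊕b6⊕b7⊕b10⊕b11⊕b14⊕b15 = 0⊕1⊕1⊕0⊕1⊕0⊕0⊕0 = 1
s4: b4⊕b5⊕b6⊕b7⊕b12⊕b13⊕b14⊕b15 = 1⊕0⊕1⊕0⊕0⊕1⊕0⊕0 = 1
s8: b8⊕b9⊕b10⊕b11⊕b12⊕b13⊕b14⊕b15 = 1⊕1⊕1⊕0⊕0⊕1⊕0⊕0 = 0
Syndrome (s8...s1) = 0110 → position 6.
Flip bit 6: corrected codeword = 101100011100100
Data bits at positions 3,5,6,7,9,10,11,12,13,14,15: 10001100100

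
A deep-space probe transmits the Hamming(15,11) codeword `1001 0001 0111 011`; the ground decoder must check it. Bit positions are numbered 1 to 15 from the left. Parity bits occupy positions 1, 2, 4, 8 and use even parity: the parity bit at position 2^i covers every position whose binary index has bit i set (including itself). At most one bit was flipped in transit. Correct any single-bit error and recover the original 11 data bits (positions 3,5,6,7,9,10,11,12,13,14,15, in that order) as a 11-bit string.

00000111011

s1: b1⊕b3⊕b5⊕b7⊕b9⊕b11⊕b13⊕b15 = 1⊕0⊕0⊕0⊕0⊕1⊕0⊕1 = 1
s2: b2⊕b3⊕b6⊕b7⊕b10⊕b11⊕b14⊕b15 = 0⊕0⊕0⊕0⊕1⊕1⊕1⊕1 = 0
s4: b4⊕b5⊕b6⊕b7⊕b12⊕b13⊕b14⊕b15 = 1⊕0⊕0⊕0⊕1⊕0⊕1⊕1 = 0
s8: b8⊕b9⊕b10⊕b11⊕b12⊕b13⊕b14⊕b15 = 1⊕0⊕1⊕1⊕1⊕0⊕1⊕1 = 0
Syndrome (s8...s1) = 0001 → position 1.
Flip bit 1: corrected codeword = 000100010111011
Data bits at positions 3,5,6,7,9,10,11,12,13,14,15: 00000111011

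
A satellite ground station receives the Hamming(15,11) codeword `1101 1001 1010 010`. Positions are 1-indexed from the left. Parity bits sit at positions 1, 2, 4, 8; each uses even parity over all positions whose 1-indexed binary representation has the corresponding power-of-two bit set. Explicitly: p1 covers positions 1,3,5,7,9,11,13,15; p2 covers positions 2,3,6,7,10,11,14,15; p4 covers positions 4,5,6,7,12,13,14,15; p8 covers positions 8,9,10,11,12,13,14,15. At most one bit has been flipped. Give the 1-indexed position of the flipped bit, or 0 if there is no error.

s1: b1⊕b3⊕b5⊕b7⊕b9⊕b11⊕b13⊕b15 = 1⊕0⊕1⊕0⊕1⊕1⊕0⊕0 = 0
s2: b2⊕b3⊕b6⊕b7⊕b10⊕b11⊕b14⊕b15 = 1⊕0⊕0⊕0⊕0⊕1⊕1⊕0 = 1
s4: b4⊕b5⊕b6⊕b7⊕b12⊕b13⊕b14⊕b15 = 1⊕1⊕0⊕0⊕0⊕0⊕1⊕0 = 1
s8: b8⊕b9⊕b10⊕b11⊕b12⊕b13⊕b14⊕b15 = 1⊕1⊕0⊕1⊕0⊕0⊕1⊕0 = 0
Syndrome (s8...s1) = 0110 → position 6.

6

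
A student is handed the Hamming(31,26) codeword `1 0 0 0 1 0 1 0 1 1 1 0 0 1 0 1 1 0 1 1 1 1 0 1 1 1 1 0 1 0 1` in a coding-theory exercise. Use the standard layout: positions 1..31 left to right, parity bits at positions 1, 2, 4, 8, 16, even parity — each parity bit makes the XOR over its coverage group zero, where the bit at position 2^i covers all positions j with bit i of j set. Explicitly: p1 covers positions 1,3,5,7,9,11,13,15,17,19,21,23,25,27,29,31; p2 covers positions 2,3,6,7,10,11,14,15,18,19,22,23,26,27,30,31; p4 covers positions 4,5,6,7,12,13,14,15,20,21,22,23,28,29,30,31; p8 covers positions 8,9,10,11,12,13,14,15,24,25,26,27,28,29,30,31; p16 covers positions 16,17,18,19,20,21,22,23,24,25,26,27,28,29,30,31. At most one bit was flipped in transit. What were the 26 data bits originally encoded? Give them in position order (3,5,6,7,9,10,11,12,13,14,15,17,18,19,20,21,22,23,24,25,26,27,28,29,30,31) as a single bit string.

s1: b1⊕b3⊕b5⊕b7⊕b9⊕b11⊕b13⊕b15⊕b17⊕b19⊕b21⊕b23⊕b25⊕b27⊕b29⊕b31 = 1⊕0⊕1⊕1⊕1⊕1⊕0⊕0⊕1⊕1⊕1⊕0⊕1⊕1⊕1⊕1 = 0
s2: b2⊕b3⊕b6⊕b7⊕b10⊕b11⊕b14⊕b15⊕b18⊕b19⊕b22⊕b23⊕b26⊕b27⊕b30⊕b31 = 0⊕0⊕0⊕1⊕1⊕1⊕1⊕0⊕0⊕1⊕1⊕0⊕1⊕1⊕0⊕1 = 1
s4: b4⊕b5⊕b6⊕b7⊕b12⊕b13⊕b14⊕b15⊕b20⊕b21⊕b22⊕b23⊕b28⊕b29⊕b30⊕b31 = 0⊕1⊕0⊕1⊕0⊕0⊕1⊕0⊕1⊕1⊕1⊕0⊕0⊕1⊕0⊕1 = 0
s8: b8⊕b9⊕b10⊕b11⊕b12⊕b13⊕b14⊕b15⊕b24⊕b25⊕b26⊕b27⊕b28⊕b29⊕b30⊕b31 = 0⊕1⊕1⊕1⊕0⊕0⊕1⊕0⊕1⊕1⊕1⊕1⊕0⊕1⊕0⊕1 = 0
s16: b16⊕b17⊕b18⊕b19⊕b20⊕b21⊕b22⊕b23⊕b24⊕b25⊕b26⊕b27⊕b28⊕b29⊕b30⊕b31 = 1⊕1⊕0⊕1⊕1⊕1⊕1⊕0⊕1⊕1⊕1⊕1⊕0⊕1⊕0⊕1 = 0
Syndrome (s16...s1) = 00010 → position 2.
Flip bit 2: corrected codeword = 1100101011100101101111011110101
Data bits at positions 3,5,6,7,9,10,11,12,13,14,15,17,18,19,20,21,22,23,24,25,26,27,28,29,30,31: 01011110010101111011110101

01011110010101111011110101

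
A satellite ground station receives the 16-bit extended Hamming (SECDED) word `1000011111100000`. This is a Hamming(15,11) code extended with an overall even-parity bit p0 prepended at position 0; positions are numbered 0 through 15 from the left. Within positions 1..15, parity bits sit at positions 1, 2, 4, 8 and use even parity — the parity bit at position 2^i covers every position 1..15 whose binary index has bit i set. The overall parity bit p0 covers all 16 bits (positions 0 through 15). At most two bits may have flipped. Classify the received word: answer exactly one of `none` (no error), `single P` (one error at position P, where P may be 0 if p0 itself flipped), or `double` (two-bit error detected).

s1: b1⊕b3⊕b5⊕b7⊕b9⊕b11⊕b13⊕b15 = 0⊕0⊕1⊕1⊕1⊕0⊕0⊕0 = 1
s2: b2⊕b3⊕b6⊕b7⊕b10⊕b11⊕b14⊕b15 = 0⊕0⊕1⊕1⊕1⊕0⊕0⊕0 = 1
s4: b4⊕b5⊕b6⊕b7⊕b12⊕b13⊕b14⊕b15 = 0⊕1⊕1⊕1⊕0⊕0⊕0⊕0 = 1
s8: b8⊕b9⊕b10⊕b11⊕b12⊕b13⊕b14⊕b15 = 1⊕1⊕1⊕0⊕0⊕0⊕0⊕0 = 1
Syndrome (s8...s1) = 1111 → position 15.
Overall parity (XOR of all 16 bits, including p0): 1⊕0⊕0⊕0⊕0⊕1⊕1⊕1⊕1⊕1⊕1⊕0⊕0⊕0⊕0⊕0 = 1
Overall=1, syndrome position=15 → single-bit error at position 15.

single 15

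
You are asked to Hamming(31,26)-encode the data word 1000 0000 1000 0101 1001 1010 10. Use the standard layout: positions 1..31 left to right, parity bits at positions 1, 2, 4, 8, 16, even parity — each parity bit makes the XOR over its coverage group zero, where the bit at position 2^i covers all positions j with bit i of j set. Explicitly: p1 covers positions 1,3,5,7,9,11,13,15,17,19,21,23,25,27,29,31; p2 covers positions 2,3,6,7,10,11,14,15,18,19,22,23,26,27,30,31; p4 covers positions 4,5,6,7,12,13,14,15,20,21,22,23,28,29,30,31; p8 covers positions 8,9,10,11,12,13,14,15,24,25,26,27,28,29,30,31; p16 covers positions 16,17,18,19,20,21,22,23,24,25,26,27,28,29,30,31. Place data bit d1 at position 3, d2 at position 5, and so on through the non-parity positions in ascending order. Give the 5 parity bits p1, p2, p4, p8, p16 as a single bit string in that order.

11111

Place data bits at non-power-of-two positions: b3=1, b5=0, b6=0, b7=0, b9=0, b10=0, b11=0, b12=0, b13=1, b14=0, b15=0, b17=0, b18=0, b19=1, b20=0, b21=1, b22=1, b23=0, b24=0, b25=1, b26=1, b27=0, b28=1, b29=0, b30=1, b31=0.
p1 = XOR of data positions {3,5,7,9,11,13,15,17,19,21,23,25,27,29,31} = 1⊕0⊕0⊕0⊕0⊕1⊕0⊕0⊕1⊕1⊕0⊕1⊕0⊕0⊕0 = 1
p2 = XOR of data positions {3,6,7,10,11,14,15,18,19,22,23,26,27,30,31} = 1⊕0⊕0⊕0⊕0⊕0⊕0⊕0⊕1⊕1⊕0⊕1⊕0⊕1⊕0 = 1
p4 = XOR of data positions {5,6,7,12,13,14,15,20,21,22,23,28,29,30,31} = 0⊕0⊕0⊕0⊕1⊕0⊕0⊕0⊕1⊕1⊕0⊕1⊕0⊕1⊕0 = 1
p8 = XOR of data positions {9,10,11,12,13,14,15,24,25,26,27,28,29,30,31} = 0⊕0⊕0⊕0⊕1⊕0⊕0⊕0⊕1⊕1⊕0⊕1⊕0⊕1⊕0 = 1
p16 = XOR of data positions {17,18,19,20,21,22,23,24,25,26,27,28,29,30,31} = 0⊕0⊕1⊕0⊕1⊕1⊕0⊕0⊕1⊕1⊕0⊕1⊕0⊕1⊕0 = 1
Parity bits p1,p2,p4,p8,p16 = 11111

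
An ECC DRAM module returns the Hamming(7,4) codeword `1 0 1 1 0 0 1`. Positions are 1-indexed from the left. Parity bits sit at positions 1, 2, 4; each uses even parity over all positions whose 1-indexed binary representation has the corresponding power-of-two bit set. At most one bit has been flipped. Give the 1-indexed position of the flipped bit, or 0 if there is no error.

1

s1: b1⊕b3⊕b5⊕b7 = 1⊕1⊕0⊕1 = 1
s2: b2⊕b3⊕b6⊕b7 = 0⊕1⊕0⊕1 = 0
s4: b4⊕b5⊕b6⊕b7 = 1⊕0⊕0⊕1 = 0
Syndrome (s4...s1) = 001 → position 1.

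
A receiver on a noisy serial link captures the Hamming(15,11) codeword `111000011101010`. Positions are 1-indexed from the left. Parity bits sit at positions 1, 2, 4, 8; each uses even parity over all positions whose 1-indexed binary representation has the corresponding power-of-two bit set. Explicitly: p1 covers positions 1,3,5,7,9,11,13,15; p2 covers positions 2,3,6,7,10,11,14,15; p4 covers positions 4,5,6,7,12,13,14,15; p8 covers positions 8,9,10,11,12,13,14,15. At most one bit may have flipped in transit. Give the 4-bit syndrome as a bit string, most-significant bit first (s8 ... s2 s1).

s1: b1⊕b3⊕b5⊕b7⊕b9⊕b11⊕b13⊕b15 = 1⊕1⊕0⊕0⊕1⊕0⊕0⊕0 = 1
s2: b2⊕b3⊕b6⊕b7⊕b10⊕b11⊕b14⊕b15 = 1⊕1⊕0⊕0⊕1⊕0⊕1⊕0 = 0
s4: b4⊕b5⊕b6⊕b7⊕b12⊕b13⊕b14⊕b15 = 0⊕0⊕0⊕0⊕1⊕0⊕1⊕0 = 0
s8: b8⊕b9⊕b10⊕b11⊕b12⊕b13⊕b14⊕b15 = 1⊕1⊕1⊕0⊕1⊕0⊕1⊕0 = 1
Syndrome (s8...s1) = 1001 → position 9.

1001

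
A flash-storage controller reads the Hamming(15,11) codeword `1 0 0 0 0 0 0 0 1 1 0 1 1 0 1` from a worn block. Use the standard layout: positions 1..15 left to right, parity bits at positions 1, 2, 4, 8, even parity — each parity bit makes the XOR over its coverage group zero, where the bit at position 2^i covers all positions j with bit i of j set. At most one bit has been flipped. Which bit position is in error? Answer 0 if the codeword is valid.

12

s1: b1⊕b3⊕b5⊕b7⊕b9⊕b11⊕b13⊕b15 = 1⊕0⊕0⊕0⊕1⊕0⊕1⊕1 = 0
s2: b2⊕b3⊕b6⊕b7⊕b10⊕b11⊕b14⊕b15 = 0⊕0⊕0⊕0⊕1⊕0⊕0⊕1 = 0
s4: b4⊕b5⊕b6⊕b7⊕b12⊕b13⊕b14⊕b15 = 0⊕0⊕0⊕0⊕1⊕1⊕0⊕1 = 1
s8: b8⊕b9⊕b10⊕b11⊕b12⊕b13⊕b14⊕b15 = 0⊕1⊕1⊕0⊕1⊕1⊕0⊕1 = 1
Syndrome (s8...s1) = 1100 → position 12.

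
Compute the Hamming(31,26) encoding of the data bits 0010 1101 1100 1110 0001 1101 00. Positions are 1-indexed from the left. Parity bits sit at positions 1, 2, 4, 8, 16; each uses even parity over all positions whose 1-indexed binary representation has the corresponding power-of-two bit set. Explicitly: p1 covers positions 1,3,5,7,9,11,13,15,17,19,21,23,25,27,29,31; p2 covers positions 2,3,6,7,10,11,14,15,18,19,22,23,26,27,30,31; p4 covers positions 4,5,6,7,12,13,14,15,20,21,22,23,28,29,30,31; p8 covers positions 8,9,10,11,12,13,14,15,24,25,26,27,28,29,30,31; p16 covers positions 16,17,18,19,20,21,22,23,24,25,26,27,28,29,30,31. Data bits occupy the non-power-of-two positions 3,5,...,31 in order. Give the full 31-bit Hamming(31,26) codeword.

0100010111011101011100001110100

Place data bits at non-power-of-two positions: b3=0, b5=0, b6=1, b7=0, b9=1, b10=1, b11=0, b12=1, b13=1, b14=1, b15=0, b17=0, b18=1, b19=1, b20=1, b21=0, b22=0, b23=0, b24=0, b25=1, b26=1, b27=1, b28=0, b29=1, b30=0, b31=0.
p1 = XOR of data positions {3,5,7,9,11,13,15,17,19,21,23,25,27,29,31} = 0⊕0⊕0⊕1⊕0⊕1⊕0⊕0⊕1⊕0⊕0⊕1⊕1⊕1⊕0 = 0
p2 = XOR of data positions {3,6,7,10,11,14,15,18,19,22,23,26,27,30,31} = 0⊕1⊕0⊕1⊕0⊕1⊕0⊕1⊕1⊕0⊕0⊕1⊕1⊕0⊕0 = 1
p4 = XOR of data positions {5,6,7,12,13,14,15,20,21,22,23,28,29,30,31} = 0⊕1⊕0⊕1⊕1⊕1⊕0⊕1⊕0⊕0⊕0⊕0⊕1⊕0⊕0 = 0
p8 = XOR of data positions {9,10,11,12,13,14,15,24,25,26,27,28,29,30,31} = 1⊕1⊕0⊕1⊕1⊕1⊕0⊕0⊕1⊕1⊕1⊕0⊕1⊕0⊕0 = 1
p16 = XOR of data positions {17,18,19,20,21,22,23,24,25,26,27,28,29,30,31} = 0⊕1⊕1⊕1⊕0⊕0⊕0⊕0⊕1⊕1⊕1⊕0⊕1⊕0⊕0 = 1
Codeword b1..b31 = 0100010111011101011100001110100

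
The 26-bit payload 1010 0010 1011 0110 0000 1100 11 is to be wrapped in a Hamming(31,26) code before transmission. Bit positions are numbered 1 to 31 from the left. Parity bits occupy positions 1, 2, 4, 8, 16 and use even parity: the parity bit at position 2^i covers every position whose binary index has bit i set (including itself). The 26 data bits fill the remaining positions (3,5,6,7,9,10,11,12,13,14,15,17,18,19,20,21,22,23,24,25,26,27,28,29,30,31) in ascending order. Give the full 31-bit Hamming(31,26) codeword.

0110010100101011101100000110011

Place data bits at non-power-of-two positions: b3=1, b5=0, b6=1, b7=0, b9=0, b10=0, b11=1, b12=0, b13=1, b14=0, b15=1, b17=1, b18=0, b19=1, b20=1, b21=0, b22=0, b23=0, b24=0, b25=0, b26=1, b27=1, b28=0, b29=0, b30=1, b31=1.
p1 = XOR of data positions {3,5,7,9,11,13,15,17,19,21,23,25,27,29,31} = 1⊕0⊕0⊕0⊕1⊕1⊕1⊕1⊕1⊕0⊕0⊕0⊕1⊕0⊕1 = 0
p2 = XOR of data positions {3,6,7,10,11,14,15,18,19,22,23,26,27,30,31} = 1⊕1⊕0⊕0⊕1⊕0⊕1⊕0⊕1⊕0⊕0⊕1⊕1⊕1⊕1 = 1
p4 = XOR of data positions {5,6,7,12,13,14,15,20,21,22,23,28,29,30,31} = 0⊕1⊕0⊕0⊕1⊕0⊕1⊕1⊕0⊕0⊕0⊕0⊕0⊕1⊕1 = 0
p8 = XOR of data positions {9,10,11,12,13,14,15,24,25,26,27,28,29,30,31} = 0⊕0⊕1⊕0⊕1⊕0⊕1⊕0⊕0⊕1⊕1⊕0⊕0⊕1⊕1 = 1
p16 = XOR of data positions {17,18,19,20,21,22,23,24,25,26,27,28,29,30,31} = 1⊕0⊕1⊕1⊕0⊕0⊕0⊕0⊕0⊕1⊕1⊕0⊕0⊕1⊕1 = 1
Codeword b1..b31 = 0110010100101011101100000110011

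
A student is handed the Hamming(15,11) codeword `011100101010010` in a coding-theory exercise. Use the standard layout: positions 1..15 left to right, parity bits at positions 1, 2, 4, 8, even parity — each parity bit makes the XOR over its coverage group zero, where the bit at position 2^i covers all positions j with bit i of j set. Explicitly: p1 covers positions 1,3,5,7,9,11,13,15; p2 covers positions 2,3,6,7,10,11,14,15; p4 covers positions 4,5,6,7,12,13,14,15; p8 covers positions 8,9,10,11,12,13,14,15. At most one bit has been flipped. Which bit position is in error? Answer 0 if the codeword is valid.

s1: b1⊕b3⊕b5⊕b7⊕b9⊕b11⊕b13⊕b15 = 0⊕1⊕0⊕1⊕1⊕1⊕0⊕0 = 0
s2: b2⊕b3⊕b6⊕b7⊕b10⊕b11⊕b14⊕b15 = 1⊕1⊕0⊕1⊕0⊕1⊕1⊕0 = 1
s4: b4⊕b5⊕b6⊕b7⊕b12⊕b13⊕b14⊕b15 = 1⊕0⊕0⊕1⊕0⊕0⊕1⊕0 = 1
s8: b8⊕b9⊕b10⊕b11⊕b12⊕b13⊕b14⊕b15 = 0⊕1⊕0⊕1⊕0⊕0⊕1⊕0 = 1
Syndrome (s8...s1) = 1110 → position 14.

14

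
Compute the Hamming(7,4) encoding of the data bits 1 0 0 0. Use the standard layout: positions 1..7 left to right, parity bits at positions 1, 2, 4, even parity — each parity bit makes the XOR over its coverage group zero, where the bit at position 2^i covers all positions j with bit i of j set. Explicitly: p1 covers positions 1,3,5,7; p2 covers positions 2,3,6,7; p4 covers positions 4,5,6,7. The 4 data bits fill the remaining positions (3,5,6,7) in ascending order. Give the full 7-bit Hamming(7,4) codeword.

1110000

Place data bits at non-power-of-two positions: b3=1, b5=0, b6=0, b7=0.
p1 = XOR of data positions {3,5,7} = 1⊕0⊕0 = 1
p2 = XOR of data positions {3,6,7} = 1⊕0⊕0 = 1
p4 = XOR of data positions {5,6,7} = 0⊕0⊕0 = 0
Codeword b1..b7 = 1110000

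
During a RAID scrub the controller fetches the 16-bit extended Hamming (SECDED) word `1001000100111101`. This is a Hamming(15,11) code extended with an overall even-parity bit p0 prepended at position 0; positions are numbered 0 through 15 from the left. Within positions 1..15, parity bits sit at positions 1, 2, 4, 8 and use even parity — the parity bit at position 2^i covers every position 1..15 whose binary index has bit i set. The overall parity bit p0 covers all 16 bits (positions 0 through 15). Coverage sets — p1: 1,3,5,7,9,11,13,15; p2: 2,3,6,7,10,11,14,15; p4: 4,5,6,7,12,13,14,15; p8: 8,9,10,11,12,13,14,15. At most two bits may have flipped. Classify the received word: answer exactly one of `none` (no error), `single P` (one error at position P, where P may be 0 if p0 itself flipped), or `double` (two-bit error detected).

s1: b1⊕b3⊕b5⊕b7⊕b9⊕b11⊕b13⊕b15 = 0⊕1⊕0⊕1⊕0⊕1⊕1⊕1 = 1
s2: b2⊕b3⊕b6⊕b7⊕b10⊕b11⊕b14⊕b15 = 0⊕1⊕0⊕1⊕1⊕1⊕0⊕1 = 1
s4: b4⊕b5⊕b6⊕b7⊕b12⊕b13⊕b14⊕b15 = 0⊕0⊕0⊕1⊕1⊕1⊕0⊕1 = 0
s8: b8⊕b9⊕b10⊕b11⊕b12⊕b13⊕b14⊕b15 = 0⊕0⊕1⊕1⊕1⊕1⊕0⊕1 = 1
Syndrome (s8...s1) = 1011 → position 11.
Overall parity (XOR of all 16 bits, including p0): 1⊕0⊕0⊕1⊕0⊕0⊕0⊕1⊕0⊕0⊕1⊕1⊕1⊕1⊕0⊕1 = 0
Overall=0, syndrome position=11 → double-bit error detected (uncorrectable).

double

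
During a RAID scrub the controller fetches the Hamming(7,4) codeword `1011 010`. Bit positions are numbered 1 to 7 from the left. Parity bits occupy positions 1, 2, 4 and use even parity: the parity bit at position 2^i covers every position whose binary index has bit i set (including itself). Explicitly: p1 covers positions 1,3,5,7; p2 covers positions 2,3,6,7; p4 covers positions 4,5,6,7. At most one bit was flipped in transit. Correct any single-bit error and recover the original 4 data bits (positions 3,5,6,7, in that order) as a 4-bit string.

1010

s1: b1⊕b3⊕b5⊕b7 = 1⊕1⊕0⊕0 = 0
s2: b2⊕b3⊕b6⊕b7 = 0⊕1⊕1⊕0 = 0
s4: b4⊕b5⊕b6⊕b7 = 1⊕0⊕1⊕0 = 0
Syndrome (s4...s1) = 000 → position 0 (no error).
No correction needed.
Data bits at positions 3,5,6,7: 1010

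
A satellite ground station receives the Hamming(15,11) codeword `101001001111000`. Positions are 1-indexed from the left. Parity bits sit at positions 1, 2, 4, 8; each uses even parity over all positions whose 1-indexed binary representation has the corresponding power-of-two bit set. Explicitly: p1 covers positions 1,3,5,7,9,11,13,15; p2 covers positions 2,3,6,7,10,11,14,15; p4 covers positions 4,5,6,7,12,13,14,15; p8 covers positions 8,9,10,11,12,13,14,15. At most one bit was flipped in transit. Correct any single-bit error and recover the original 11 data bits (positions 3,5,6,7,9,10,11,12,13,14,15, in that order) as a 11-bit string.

s1: b1⊕b3⊕b5⊕b7⊕b9⊕b11⊕b13⊕b15 = 1⊕1⊕0⊕0⊕1⊕1⊕0⊕0 = 0
s2: b2⊕b3⊕b6⊕b7⊕b10⊕b11⊕b14⊕b15 = 0⊕1⊕1⊕0⊕1⊕1⊕0⊕0 = 0
s4: b4⊕b5⊕b6⊕b7⊕b12⊕b13⊕b14⊕b15 = 0⊕0⊕1⊕0⊕1⊕0⊕0⊕0 = 0
s8: b8⊕b9⊕b10⊕b11⊕b12⊕b13⊕b14⊕b15 = 0⊕1⊕1⊕1⊕1⊕0⊕0⊕0 = 0
Syndrome (s8...s1) = 0000 → position 0 (no error).
No correction needed.
Data bits at positions 3,5,6,7,9,10,11,12,13,14,15: 10101111000

10101111000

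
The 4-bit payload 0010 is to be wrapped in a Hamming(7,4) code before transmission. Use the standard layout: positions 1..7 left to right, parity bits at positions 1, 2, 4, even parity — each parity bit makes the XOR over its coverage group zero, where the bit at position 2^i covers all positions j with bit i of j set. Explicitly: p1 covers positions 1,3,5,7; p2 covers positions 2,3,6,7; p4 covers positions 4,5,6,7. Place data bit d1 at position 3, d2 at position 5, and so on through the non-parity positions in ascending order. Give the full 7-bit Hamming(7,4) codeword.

Place data bits at non-power-of-two positions: b3=0, b5=0, b6=1, b7=0.
p1 = XOR of data positions {3,5,7} = 0⊕0⊕0 = 0
p2 = XOR of data positions {3,6,7} = 0⊕1⊕0 = 1
p4 = XOR of data positions {5,6,7} = 0⊕1⊕0 = 1
Codeword b1..b7 = 0101010

0101010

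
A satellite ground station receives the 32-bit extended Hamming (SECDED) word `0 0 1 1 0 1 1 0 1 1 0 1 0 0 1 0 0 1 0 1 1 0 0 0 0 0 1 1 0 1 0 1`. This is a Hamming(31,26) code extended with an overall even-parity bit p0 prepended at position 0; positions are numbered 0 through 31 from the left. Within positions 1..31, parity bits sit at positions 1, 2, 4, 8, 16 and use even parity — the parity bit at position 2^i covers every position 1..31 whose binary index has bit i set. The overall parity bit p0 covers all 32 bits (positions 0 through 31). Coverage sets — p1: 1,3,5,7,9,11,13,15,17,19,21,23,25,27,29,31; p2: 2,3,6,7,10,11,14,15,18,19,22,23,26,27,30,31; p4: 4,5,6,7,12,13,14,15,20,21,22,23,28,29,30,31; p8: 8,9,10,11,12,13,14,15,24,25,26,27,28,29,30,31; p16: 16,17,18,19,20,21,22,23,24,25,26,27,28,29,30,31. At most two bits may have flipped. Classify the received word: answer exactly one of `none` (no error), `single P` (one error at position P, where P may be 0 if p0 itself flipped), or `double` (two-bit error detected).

s1: b1⊕b3⊕b5⊕b7⊕b9⊕b11⊕b13⊕b15⊕b17⊕b19⊕b21⊕b23⊕b25⊕b27⊕b29⊕b31 = 0⊕1⊕1⊕0⊕1⊕1⊕0⊕0⊕1⊕1⊕0⊕0⊕0⊕1⊕1⊕1 = 1
s2: b2⊕b3⊕b6⊕b7⊕b10⊕b11⊕b14⊕b15⊕b18⊕b19⊕b22⊕b23⊕b26⊕b27⊕b30⊕b31 = 1⊕1⊕1⊕0⊕0⊕1⊕1⊕0⊕0⊕1⊕0⊕0⊕1⊕1⊕0⊕1 = 1
s4: b4⊕b5⊕b6⊕b7⊕b12⊕b13⊕b14⊕b15⊕b20⊕b21⊕b22⊕b23⊕b28⊕b29⊕b30⊕b31 = 0⊕1⊕1⊕0⊕0⊕0⊕1⊕0⊕1⊕0⊕0⊕0⊕0⊕1⊕0⊕1 = 0
s8: b8⊕b9⊕b10⊕b11⊕b12⊕b13⊕b14⊕b15⊕b24⊕b25⊕b26⊕b27⊕b28⊕b29⊕b30⊕b31 = 1⊕1⊕0⊕1⊕0⊕0⊕1⊕0⊕0⊕0⊕1⊕1⊕0⊕1⊕0⊕1 = 0
s16: b16⊕b17⊕b18⊕b19⊕b20⊕b21⊕b22⊕b23⊕b24⊕b25⊕b26⊕b27⊕b28⊕b29⊕b30⊕b31 = 0⊕1⊕0⊕1⊕1⊕0⊕0⊕0⊕0⊕0⊕1⊕1⊕0⊕1⊕0⊕1 = 1
Syndrome (s16...s1) = 10011 → position 19.
Overall parity (XOR of all 32 bits, including p0): 0⊕0⊕1⊕1⊕0⊕1⊕1⊕0⊕1⊕1⊕0⊕1⊕0⊕0⊕1⊕0⊕0⊕1⊕0⊕1⊕1⊕0⊕0⊕0⊕0⊕0⊕1⊕1⊕0⊕1⊕0⊕1 = 1
Overall=1, syndrome position=19 → single-bit error at position 19.

single 19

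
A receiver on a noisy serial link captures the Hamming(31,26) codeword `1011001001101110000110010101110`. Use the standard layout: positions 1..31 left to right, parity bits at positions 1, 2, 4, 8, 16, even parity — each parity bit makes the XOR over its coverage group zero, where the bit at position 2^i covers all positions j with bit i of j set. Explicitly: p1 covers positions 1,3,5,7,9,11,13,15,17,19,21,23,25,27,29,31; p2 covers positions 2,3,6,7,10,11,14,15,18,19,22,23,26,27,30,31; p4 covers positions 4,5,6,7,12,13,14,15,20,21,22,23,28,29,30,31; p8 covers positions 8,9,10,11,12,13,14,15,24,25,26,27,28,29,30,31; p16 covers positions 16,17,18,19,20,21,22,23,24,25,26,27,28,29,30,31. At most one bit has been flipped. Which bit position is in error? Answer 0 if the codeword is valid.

s1: b1⊕b3⊕b5⊕b7⊕b9⊕b11⊕b13⊕b15⊕b17⊕b19⊕b21⊕b23⊕b25⊕b27⊕b29⊕b31 = 1⊕1⊕0⊕1⊕0⊕1⊕1⊕1⊕0⊕0⊕1⊕0⊕0⊕0⊕1⊕0 = 0
s2: b2⊕b3⊕b6⊕b7⊕b10⊕b11⊕b14⊕b15⊕b18⊕b19⊕b22⊕b23⊕b26⊕b27⊕b30⊕b31 = 0⊕1⊕0⊕1⊕1⊕1⊕1⊕1⊕0⊕0⊕0⊕0⊕1⊕0⊕1⊕0 = 0
s4: b4⊕b5⊕b6⊕b7⊕b12⊕b13⊕b14⊕b15⊕b20⊕b21⊕b22⊕b23⊕b28⊕b29⊕b30⊕b31 = 1⊕0⊕0⊕1⊕0⊕1⊕1⊕1⊕1⊕1⊕0⊕0⊕1⊕1⊕1⊕0 = 0
s8: b8⊕b9⊕b10⊕b11⊕b12⊕b13⊕b14⊕b15⊕b24⊕b25⊕b26⊕b27⊕b28⊕b29⊕b30⊕b31 = 0⊕0⊕1⊕1⊕0⊕1⊕1⊕1⊕1⊕0⊕1⊕0⊕1⊕1⊕1⊕0 = 0
s16: b16⊕b17⊕b18⊕b19⊕b20⊕b21⊕b22⊕b23⊕b24⊕b25⊕b26⊕b27⊕b28⊕b29⊕b30⊕b31 = 0⊕0⊕0⊕0⊕1⊕1⊕0⊕0⊕1⊕0⊕1⊕0⊕1⊕1⊕1⊕0 = 1
Syndrome (s16...s1) = 10000 → position 16.

16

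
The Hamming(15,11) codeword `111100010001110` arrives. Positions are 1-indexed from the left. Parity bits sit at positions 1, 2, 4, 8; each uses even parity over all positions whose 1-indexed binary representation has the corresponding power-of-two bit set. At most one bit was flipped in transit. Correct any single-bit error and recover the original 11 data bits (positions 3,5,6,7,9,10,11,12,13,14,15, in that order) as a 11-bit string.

00000001110

s1: b1⊕b3⊕b5⊕b7⊕b9⊕b11⊕b13⊕b15 = 1⊕1⊕0⊕0⊕0⊕0⊕1⊕0 = 1
s2: b2⊕b3⊕b6⊕b7⊕b10⊕b11⊕b14⊕b15 = 1⊕1⊕0⊕0⊕0⊕0⊕1⊕0 = 1
s4: b4⊕b5⊕b6⊕b7⊕b12⊕b13⊕b14⊕b15 = 1⊕0⊕0⊕0⊕1⊕1⊕1⊕0 = 0
s8: b8⊕b9⊕b10⊕b11⊕b12⊕b13⊕b14⊕b15 = 1⊕0⊕0⊕0⊕1⊕1⊕1⊕0 = 0
Syndrome (s8...s1) = 0011 → position 3.
Flip bit 3: corrected codeword = 110100010001110
Data bits at positions 3,5,6,7,9,10,11,12,13,14,15: 00000001110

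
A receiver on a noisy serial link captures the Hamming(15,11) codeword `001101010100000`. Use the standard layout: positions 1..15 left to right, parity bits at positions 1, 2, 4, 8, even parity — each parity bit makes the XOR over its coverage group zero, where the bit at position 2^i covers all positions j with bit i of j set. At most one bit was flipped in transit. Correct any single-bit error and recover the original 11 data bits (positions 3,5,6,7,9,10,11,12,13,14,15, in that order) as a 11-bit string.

00100100000

s1: b1⊕b3⊕b5⊕b7⊕b9⊕b11⊕b13⊕b15 = 0⊕1⊕0⊕0⊕0⊕0⊕0⊕0 = 1
s2: b2⊕b3⊕b6⊕b7⊕b10⊕b11⊕b14⊕b15 = 0⊕1⊕1⊕0⊕1⊕0⊕0⊕0 = 1
s4: b4⊕b5⊕b6⊕b7⊕b12⊕b13⊕b14⊕b15 = 1⊕0⊕1⊕0⊕0⊕0⊕0⊕0 = 0
s8: b8⊕b9⊕b10⊕b11⊕b12⊕b13⊕b14⊕b15 = 1⊕0⊕1⊕0⊕0⊕0⊕0⊕0 = 0
Syndrome (s8...s1) = 0011 → position 3.
Flip bit 3: corrected codeword = 000101010100000
Data bits at positions 3,5,6,7,9,10,11,12,13,14,15: 00100100000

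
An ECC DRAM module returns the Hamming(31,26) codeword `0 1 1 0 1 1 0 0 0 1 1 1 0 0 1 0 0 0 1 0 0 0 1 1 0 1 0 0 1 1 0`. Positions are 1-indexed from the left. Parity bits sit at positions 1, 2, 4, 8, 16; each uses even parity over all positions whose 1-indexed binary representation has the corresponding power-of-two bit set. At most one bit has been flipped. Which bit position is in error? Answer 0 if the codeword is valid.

s1: b1⊕b3⊕b5⊕b7⊕b9⊕b11⊕b13⊕b15⊕b17⊕b19⊕b21⊕b23⊕b25⊕b27⊕b29⊕b31 = 0⊕1⊕1⊕0⊕0⊕1⊕0⊕1⊕0⊕1⊕0⊕1⊕0⊕0⊕1⊕0 = 1
s2: b2⊕b3⊕b6⊕b7⊕b10⊕b11⊕b14⊕b15⊕b18⊕b19⊕b22⊕b23⊕b26⊕b27⊕b30⊕b31 = 1⊕1⊕1⊕0⊕1⊕1⊕0⊕1⊕0⊕1⊕0⊕1⊕1⊕0⊕1⊕0 = 0
s4: b4⊕b5⊕b6⊕b7⊕b12⊕b13⊕b14⊕b15⊕b20⊕b21⊕b22⊕b23⊕b28⊕b29⊕b30⊕b31 = 0⊕1⊕1⊕0⊕1⊕0⊕0⊕1⊕0⊕0⊕0⊕1⊕0⊕1⊕1⊕0 = 1
s8: b8⊕b9⊕b10⊕b11⊕b12⊕b13⊕b14⊕b15⊕b24⊕b25⊕b26⊕b27⊕b28⊕b29⊕b30⊕b31 = 0⊕0⊕1⊕1⊕1⊕0⊕0⊕1⊕1⊕0⊕1⊕0⊕0⊕1⊕1⊕0 = 0
s16: b16⊕b17⊕b18⊕b19⊕b20⊕b21⊕b22⊕b23⊕b24⊕b25⊕b26⊕b27⊕b28⊕b29⊕b30⊕b31 = 0⊕0⊕0⊕1⊕0⊕0⊕0⊕1⊕1⊕0⊕1⊕0⊕0⊕1⊕1⊕0 = 0
Syndrome (s16...s1) = 00101 → position 5.

5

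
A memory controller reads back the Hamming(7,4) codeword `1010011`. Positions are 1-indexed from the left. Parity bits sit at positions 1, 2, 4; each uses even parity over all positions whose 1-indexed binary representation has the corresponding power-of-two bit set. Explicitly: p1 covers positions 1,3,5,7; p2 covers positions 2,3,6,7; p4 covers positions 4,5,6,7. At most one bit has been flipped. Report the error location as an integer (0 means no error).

s1: b1⊕b3⊕b5⊕b7 = 1⊕1⊕0⊕1 = 1
s2: b2⊕b3⊕b6⊕b7 = 0⊕1⊕1⊕1 = 1
s4: b4⊕b5⊕b6⊕b7 = 0⊕0⊕1⊕1 = 0
Syndrome (s4...s1) = 011 → position 3.

3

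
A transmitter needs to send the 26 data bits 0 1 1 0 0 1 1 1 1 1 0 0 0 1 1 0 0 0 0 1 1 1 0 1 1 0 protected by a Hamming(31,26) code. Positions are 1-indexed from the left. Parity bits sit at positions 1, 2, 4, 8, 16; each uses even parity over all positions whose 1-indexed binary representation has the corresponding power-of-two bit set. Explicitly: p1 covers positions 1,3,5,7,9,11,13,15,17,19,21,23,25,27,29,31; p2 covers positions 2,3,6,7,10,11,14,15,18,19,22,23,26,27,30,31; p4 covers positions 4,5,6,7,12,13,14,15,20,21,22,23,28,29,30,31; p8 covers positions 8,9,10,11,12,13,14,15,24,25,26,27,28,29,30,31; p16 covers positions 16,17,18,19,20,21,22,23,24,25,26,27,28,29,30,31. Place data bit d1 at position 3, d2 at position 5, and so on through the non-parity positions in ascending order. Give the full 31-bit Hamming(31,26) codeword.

1000110001111101001100001110110

Place data bits at non-power-of-two positions: b3=0, b5=1, b6=1, b7=0, b9=0, b10=1, b11=1, b12=1, b13=1, b14=1, b15=0, b17=0, b18=0, b19=1, b20=1, b21=0, b22=0, b23=0, b24=0, b25=1, b26=1, b27=1, b28=0, b29=1, b30=1, b31=0.
p1 = XOR of data positions {3,5,7,9,11,13,15,17,19,21,23,25,27,29,31} = 0⊕1⊕0⊕0⊕1⊕1⊕0⊕0⊕1⊕0⊕0⊕1⊕1⊕1⊕0 = 1
p2 = XOR of data positions {3,6,7,10,11,14,15,18,19,22,23,26,27,30,31} = 0⊕1⊕0⊕1⊕1⊕1⊕0⊕0⊕1⊕0⊕0⊕1⊕1⊕1⊕0 = 0
p4 = XOR of data positions {5,6,7,12,13,14,15,20,21,22,23,28,29,30,31} = 1⊕1⊕0⊕1⊕1⊕1⊕0⊕1⊕0⊕0⊕0⊕0⊕1⊕1⊕0 = 0
p8 = XOR of data positions {9,10,11,12,13,14,15,24,25,26,27,28,29,30,31} = 0⊕1⊕1⊕1⊕1⊕1⊕0⊕0⊕1⊕1⊕1⊕0⊕1⊕1⊕0 = 0
p16 = XOR of data positions {17,18,19,20,21,22,23,24,25,26,27,28,29,30,31} = 0⊕0⊕1⊕1⊕0⊕0⊕0⊕0⊕1⊕1⊕1⊕0⊕1⊕1⊕0 = 1
Codeword b1..b31 = 1000110001111101001100001110110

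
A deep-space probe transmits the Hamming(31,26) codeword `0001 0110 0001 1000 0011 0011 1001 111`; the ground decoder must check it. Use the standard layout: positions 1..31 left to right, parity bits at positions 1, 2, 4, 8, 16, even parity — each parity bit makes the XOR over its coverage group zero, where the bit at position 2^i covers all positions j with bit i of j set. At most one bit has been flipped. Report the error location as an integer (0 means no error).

21

s1: b1⊕b3⊕b5⊕b7⊕b9⊕b11⊕b13⊕b15⊕b17⊕b19⊕b21⊕b23⊕b25⊕b27⊕b29⊕b31 = 0⊕0⊕0⊕1⊕0⊕0⊕1⊕0⊕0⊕1⊕0⊕1⊕1⊕0⊕1⊕1 = 1
s2: b2⊕b3⊕b6⊕b7⊕b10⊕b11⊕b14⊕b15⊕b18⊕b19⊕b22⊕b23⊕b26⊕b27⊕b30⊕b31 = 0⊕0⊕1⊕1⊕0⊕0⊕0⊕0⊕0⊕1⊕0⊕1⊕0⊕0⊕1⊕1 = 0
s4: b4⊕b5⊕b6⊕b7⊕b12⊕b13⊕b14⊕b15⊕b20⊕b21⊕b22⊕b23⊕b28⊕b29⊕b30⊕b31 = 1⊕0⊕1⊕1⊕1⊕1⊕0⊕0⊕1⊕0⊕0⊕1⊕1⊕1⊕1⊕1 = 1
s8: b8⊕b9⊕b10⊕b11⊕b12⊕b13⊕b14⊕b15⊕b24⊕b25⊕b26⊕b27⊕b28⊕b29⊕b30⊕b31 = 0⊕0⊕0⊕0⊕1⊕1⊕0⊕0⊕1⊕1⊕0⊕0⊕1⊕1⊕1⊕1 = 0
s16: b16⊕b17⊕b18⊕b19⊕b20⊕b21⊕b22⊕b23⊕b24⊕b25⊕b26⊕b27⊕b28⊕b29⊕b30⊕b31 = 0⊕0⊕0⊕1⊕1⊕0⊕0⊕1⊕1⊕1⊕0⊕0⊕1⊕1⊕1⊕1 = 1
Syndrome (s16...s1) = 10101 → position 21.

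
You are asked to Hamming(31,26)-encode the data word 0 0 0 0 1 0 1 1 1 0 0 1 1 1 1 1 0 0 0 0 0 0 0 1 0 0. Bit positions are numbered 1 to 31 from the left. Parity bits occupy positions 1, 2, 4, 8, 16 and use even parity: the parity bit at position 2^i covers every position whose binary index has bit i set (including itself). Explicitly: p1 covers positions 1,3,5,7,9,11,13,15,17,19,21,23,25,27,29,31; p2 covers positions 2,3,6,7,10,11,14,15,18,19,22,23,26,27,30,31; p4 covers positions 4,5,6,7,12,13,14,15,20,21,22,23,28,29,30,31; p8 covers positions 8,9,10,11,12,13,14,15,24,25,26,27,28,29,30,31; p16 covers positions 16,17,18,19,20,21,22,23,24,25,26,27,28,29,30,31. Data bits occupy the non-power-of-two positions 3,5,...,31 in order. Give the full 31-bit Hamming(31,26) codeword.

1101000110111000111110000000100

Place data bits at non-power-of-two positions: b3=0, b5=0, b6=0, b7=0, b9=1, b10=0, b11=1, b12=1, b13=1, b14=0, b15=0, b17=1, b18=1, b19=1, b20=1, b21=1, b22=0, b23=0, b24=0, b25=0, b26=0, b27=0, b28=0, b29=1, b30=0, b31=0.
p1 = XOR of data positions {3,5,7,9,11,13,15,17,19,21,23,25,27,29,31} = 0⊕0⊕0⊕1⊕1⊕1⊕0⊕1⊕1⊕1⊕0⊕0⊕0⊕1⊕0 = 1
p2 = XOR of data positions {3,6,7,10,11,14,15,18,19,22,23,26,27,30,31} = 0⊕0⊕0⊕0⊕1⊕0⊕0⊕1⊕1⊕0⊕0⊕0⊕0⊕0⊕0 = 1
p4 = XOR of data positions {5,6,7,12,13,14,15,20,21,22,23,28,29,30,31} = 0⊕0⊕0⊕1⊕1⊕0⊕0⊕1⊕1⊕0⊕0⊕0⊕1⊕0⊕0 = 1
p8 = XOR of data positions {9,10,11,12,13,14,15,24,25,26,27,28,29,30,31} = 1⊕0⊕1⊕1⊕1⊕0⊕0⊕0⊕0⊕0⊕0⊕0⊕1⊕0⊕0 = 1
p16 = XOR of data positions {17,18,19,20,21,22,23,24,25,26,27,28,29,30,31} = 1⊕1⊕1⊕1⊕1⊕0⊕0⊕0⊕0⊕0⊕0⊕0⊕1⊕0⊕0 = 0
Codeword b1..b31 = 1101000110111000111110000000100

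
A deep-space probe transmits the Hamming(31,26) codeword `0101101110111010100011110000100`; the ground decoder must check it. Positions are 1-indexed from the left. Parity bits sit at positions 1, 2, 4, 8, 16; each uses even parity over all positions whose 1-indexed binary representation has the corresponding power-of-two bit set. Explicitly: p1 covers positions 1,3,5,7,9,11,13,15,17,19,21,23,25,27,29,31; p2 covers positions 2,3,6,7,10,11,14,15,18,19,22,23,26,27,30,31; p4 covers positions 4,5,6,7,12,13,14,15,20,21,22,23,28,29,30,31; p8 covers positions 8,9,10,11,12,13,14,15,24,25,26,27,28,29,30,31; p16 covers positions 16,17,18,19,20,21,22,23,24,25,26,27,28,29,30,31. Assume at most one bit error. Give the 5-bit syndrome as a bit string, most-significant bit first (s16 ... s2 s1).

s1: b1⊕b3⊕b5⊕b7⊕b9⊕b11⊕b13⊕b15⊕b17⊕b19⊕b21⊕b23⊕b25⊕b27⊕b29⊕b31 = 0⊕0⊕1⊕1⊕1⊕1⊕1⊕1⊕1⊕0⊕1⊕1⊕0⊕0⊕1⊕0 = 0
s2: b2⊕b3⊕b6⊕b7⊕b10⊕b11⊕b14⊕b15⊕b18⊕b19⊕b22⊕b23⊕b26⊕b27⊕b30⊕b31 = 1⊕0⊕0⊕1⊕0⊕1⊕0⊕1⊕0⊕0⊕1⊕1⊕0⊕0⊕0⊕0 = 0
s4: b4⊕b5⊕b6⊕b7⊕b12⊕b13⊕b14⊕b15⊕b20⊕b21⊕b22⊕b23⊕b28⊕b29⊕b30⊕b31 = 1⊕1⊕0⊕1⊕1⊕1⊕0⊕1⊕0⊕1⊕1⊕1⊕0⊕1⊕0⊕0 = 0
s8: b8⊕b9⊕b10⊕b11⊕b12⊕b13⊕b14⊕b15⊕b24⊕b25⊕b26⊕b27⊕b28⊕b29⊕b30⊕b31 = 1⊕1⊕0⊕1⊕1⊕1⊕0⊕1⊕1⊕0⊕0⊕0⊕0⊕1⊕0⊕0 = 0
s16: b16⊕b17⊕b18⊕b19⊕b20⊕b21⊕b22⊕b23⊕b24⊕b25⊕b26⊕b27⊕b28⊕b29⊕b30⊕b31 = 0⊕1⊕0⊕0⊕0⊕1⊕1⊕1⊕1⊕0⊕0⊕0⊕0⊕1⊕0⊕0 = 0
Syndrome (s16...s1) = 00000 → position 0 (no error).

00000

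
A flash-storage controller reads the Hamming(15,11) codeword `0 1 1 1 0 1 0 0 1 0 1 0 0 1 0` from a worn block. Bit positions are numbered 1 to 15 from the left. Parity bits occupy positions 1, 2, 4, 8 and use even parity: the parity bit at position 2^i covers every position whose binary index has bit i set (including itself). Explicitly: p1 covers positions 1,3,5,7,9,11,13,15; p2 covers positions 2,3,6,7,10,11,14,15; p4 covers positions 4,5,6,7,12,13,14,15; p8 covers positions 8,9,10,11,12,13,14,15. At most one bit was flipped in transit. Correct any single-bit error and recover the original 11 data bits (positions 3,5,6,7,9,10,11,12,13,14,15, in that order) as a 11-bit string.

s1: b1⊕b3⊕b5⊕b7⊕b9⊕b11⊕b13⊕b15 = 0⊕1⊕0⊕0⊕1⊕1⊕0⊕0 = 1
s2: b2⊕b3⊕b6⊕b7⊕b10⊕b11⊕b14⊕b15 = 1⊕1⊕1⊕0⊕0⊕1⊕1⊕0 = 1
s4: b4⊕b5⊕b6⊕b7⊕b12⊕b13⊕b14⊕b15 = 1⊕0⊕1⊕0⊕0⊕0⊕1⊕0 = 1
s8: b8⊕b9⊕b10⊕b11⊕b12⊕b13⊕b14⊕b15 = 0⊕1⊕0⊕1⊕0⊕0⊕1⊕0 = 1
Syndrome (s8...s1) = 1111 → position 15.
Flip bit 15: corrected codeword = 011101001010011
Data bits at positions 3,5,6,7,9,10,11,12,13,14,15: 10101010011

10101010011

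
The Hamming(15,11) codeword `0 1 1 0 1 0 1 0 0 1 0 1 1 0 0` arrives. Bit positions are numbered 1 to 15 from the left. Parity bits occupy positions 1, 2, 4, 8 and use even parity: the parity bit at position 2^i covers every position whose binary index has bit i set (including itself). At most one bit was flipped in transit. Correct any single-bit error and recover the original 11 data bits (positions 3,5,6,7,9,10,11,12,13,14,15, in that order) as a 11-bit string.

s1: b1⊕b3⊕b5⊕b7⊕b9⊕b11⊕b13⊕b15 = 0⊕1⊕1⊕1⊕0⊕0⊕1⊕0 = 0
s2: b2⊕b3⊕b6⊕b7⊕b10⊕b11⊕b14⊕b15 = 1⊕1⊕0⊕1⊕1⊕0⊕0⊕0 = 0
s4: b4⊕b5⊕b6⊕b7⊕b12⊕b13⊕b14⊕b15 = 0⊕1⊕0⊕1⊕1⊕1⊕0⊕0 = 0
s8: b8⊕b9⊕b10⊕b11⊕b12⊕b13⊕b14⊕b15 = 0⊕0⊕1⊕0⊕1⊕1⊕0⊕0 = 1
Syndrome (s8...s1) = 1000 → position 8.
Flip bit 8: corrected codeword = 011010110101100
Data bits at positions 3,5,6,7,9,10,11,12,13,14,15: 11010101100

11010101100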